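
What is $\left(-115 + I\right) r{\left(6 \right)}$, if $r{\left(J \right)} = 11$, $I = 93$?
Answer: $-242$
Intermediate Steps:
$\left(-115 + I\right) r{\left(6 \right)} = \left(-115 + 93\right) 11 = \left(-22\right) 11 = -242$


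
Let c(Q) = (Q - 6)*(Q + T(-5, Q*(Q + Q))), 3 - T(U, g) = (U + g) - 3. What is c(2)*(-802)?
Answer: 16040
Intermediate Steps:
T(U, g) = 6 - U - g (T(U, g) = 3 - ((U + g) - 3) = 3 - (-3 + U + g) = 3 + (3 - U - g) = 6 - U - g)
c(Q) = (-6 + Q)*(11 + Q - 2*Q²) (c(Q) = (Q - 6)*(Q + (6 - 1*(-5) - Q*(Q + Q))) = (-6 + Q)*(Q + (6 + 5 - Q*2*Q)) = (-6 + Q)*(Q + (6 + 5 - 2*Q²)) = (-6 + Q)*(Q + (11 - 2*Q²)) = (-6 + Q)*(11 + Q - 2*Q²))
c(2)*(-802) = (-66 - 2*2³ + 5*2 + 13*2²)*(-802) = (-66 - 2*8 + 10 + 13*4)*(-802) = (-66 - 16 + 10 + 52)*(-802) = -20*(-802) = 16040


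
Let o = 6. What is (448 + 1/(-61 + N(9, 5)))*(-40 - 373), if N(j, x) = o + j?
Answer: -8510691/46 ≈ -1.8502e+5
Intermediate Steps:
N(j, x) = 6 + j
(448 + 1/(-61 + N(9, 5)))*(-40 - 373) = (448 + 1/(-61 + (6 + 9)))*(-40 - 373) = (448 + 1/(-61 + 15))*(-413) = (448 + 1/(-46))*(-413) = (448 - 1/46)*(-413) = (20607/46)*(-413) = -8510691/46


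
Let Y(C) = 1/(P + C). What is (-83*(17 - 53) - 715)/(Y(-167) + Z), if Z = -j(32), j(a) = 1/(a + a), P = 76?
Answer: -13237952/155 ≈ -85406.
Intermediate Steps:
j(a) = 1/(2*a)
Y(C) = 1/(76 + C)
Z = -1/64 (Z = -1/(2*32) = -1*1/64 = -1/64 ≈ -0.015625)
(-83*(17 - 53) - 715)/(Y(-167) + Z) = (-83*(17 - 53) - 715)/(1/(76 - 167) - 1/64) = (-83*(-36) - 715)/(1/(-91) - 1/64) = (2988 - 715)/(-1/91 - 1/64) = 2273/(-155/5824) = 2273*(-5824/155) = -13237952/155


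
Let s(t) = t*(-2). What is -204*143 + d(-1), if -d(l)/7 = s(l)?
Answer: -29186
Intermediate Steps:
s(t) = -2*t
d(l) = 14*l (d(l) = -(-14)*l = 14*l)
-204*143 + d(-1) = -204*143 + 14*(-1) = -29172 - 14 = -29186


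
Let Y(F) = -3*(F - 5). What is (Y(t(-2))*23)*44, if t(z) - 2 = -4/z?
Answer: 3036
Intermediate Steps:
t(z) = 2 - 4/z
Y(F) = 15 - 3*F (Y(F) = -3*(-5 + F) = 15 - 3*F)
(Y(t(-2))*23)*44 = ((15 - 3*(2 - 4/(-2)))*23)*44 = ((15 - 3*(2 - 4*(-½)))*23)*44 = ((15 - 3*(2 + 2))*23)*44 = ((15 - 3*4)*23)*44 = ((15 - 12)*23)*44 = (3*23)*44 = 69*44 = 3036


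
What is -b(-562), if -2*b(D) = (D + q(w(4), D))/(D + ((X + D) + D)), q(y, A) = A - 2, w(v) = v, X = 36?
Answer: 563/1650 ≈ 0.34121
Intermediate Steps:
q(y, A) = -2 + A
b(D) = -(-2 + 2*D)/(2*(36 + 3*D)) (b(D) = -(D + (-2 + D))/(2*(D + ((36 + D) + D))) = -(-2 + 2*D)/(2*(D + (36 + 2*D))) = -(-2 + 2*D)/(2*(36 + 3*D)))
-b(-562) = -(1 - 1*(-562))/(3*(12 - 562)) = -(1 + 562)/(3*(-550)) = -(-1)*563/(3*550) = -1*(-563/1650) = 563/1650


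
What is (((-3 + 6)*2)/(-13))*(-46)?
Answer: 276/13 ≈ 21.231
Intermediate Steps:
(((-3 + 6)*2)/(-13))*(-46) = -3*2/13*(-46) = -1/13*6*(-46) = -6/13*(-46) = 276/13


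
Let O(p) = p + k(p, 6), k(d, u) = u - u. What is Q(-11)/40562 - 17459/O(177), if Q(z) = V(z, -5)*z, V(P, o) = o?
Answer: -708162223/7179474 ≈ -98.637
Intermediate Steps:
k(d, u) = 0
Q(z) = -5*z
O(p) = p (O(p) = p + 0 = p)
Q(-11)/40562 - 17459/O(177) = -5*(-11)/40562 - 17459/177 = 55*(1/40562) - 17459*1/177 = 55/40562 - 17459/177 = -708162223/7179474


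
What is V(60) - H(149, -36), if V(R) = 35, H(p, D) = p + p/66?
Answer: -7673/66 ≈ -116.26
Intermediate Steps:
H(p, D) = 67*p/66 (H(p, D) = p + p*(1/66) = p + p/66 = 67*p/66)
V(60) - H(149, -36) = 35 - 67*149/66 = 35 - 1*9983/66 = 35 - 9983/66 = -7673/66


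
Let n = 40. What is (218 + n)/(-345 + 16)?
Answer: -258/329 ≈ -0.78419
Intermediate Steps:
(218 + n)/(-345 + 16) = (218 + 40)/(-345 + 16) = 258/(-329) = 258*(-1/329) = -258/329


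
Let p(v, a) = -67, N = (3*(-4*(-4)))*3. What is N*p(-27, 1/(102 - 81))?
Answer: -9648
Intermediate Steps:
N = 144 (N = (3*16)*3 = 48*3 = 144)
N*p(-27, 1/(102 - 81)) = 144*(-67) = -9648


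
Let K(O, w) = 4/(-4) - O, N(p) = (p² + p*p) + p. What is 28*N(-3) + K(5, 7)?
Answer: 414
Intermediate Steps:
N(p) = p + 2*p² (N(p) = (p² + p²) + p = 2*p² + p = p + 2*p²)
K(O, w) = -1 - O (K(O, w) = 4*(-¼) - O = -1 - O)
28*N(-3) + K(5, 7) = 28*(-3*(1 + 2*(-3))) + (-1 - 1*5) = 28*(-3*(1 - 6)) + (-1 - 5) = 28*(-3*(-5)) - 6 = 28*15 - 6 = 420 - 6 = 414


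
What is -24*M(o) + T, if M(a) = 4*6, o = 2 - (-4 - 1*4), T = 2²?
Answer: -572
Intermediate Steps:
T = 4
o = 10 (o = 2 - (-4 - 4) = 2 - 1*(-8) = 2 + 8 = 10)
M(a) = 24
-24*M(o) + T = -24*24 + 4 = -576 + 4 = -572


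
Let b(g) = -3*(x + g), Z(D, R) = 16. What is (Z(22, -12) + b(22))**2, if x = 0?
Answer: 2500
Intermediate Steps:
b(g) = -3*g (b(g) = -3*(0 + g) = -3*g)
(Z(22, -12) + b(22))**2 = (16 - 3*22)**2 = (16 - 66)**2 = (-50)**2 = 2500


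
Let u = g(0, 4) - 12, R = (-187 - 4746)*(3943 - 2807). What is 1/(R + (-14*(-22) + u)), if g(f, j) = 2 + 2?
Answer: -1/5603588 ≈ -1.7846e-7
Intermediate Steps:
R = -5603888 (R = -4933*1136 = -5603888)
g(f, j) = 4
u = -8 (u = 4 - 12 = -8)
1/(R + (-14*(-22) + u)) = 1/(-5603888 + (-14*(-22) - 8)) = 1/(-5603888 + (308 - 8)) = 1/(-5603888 + 300) = 1/(-5603588) = -1/5603588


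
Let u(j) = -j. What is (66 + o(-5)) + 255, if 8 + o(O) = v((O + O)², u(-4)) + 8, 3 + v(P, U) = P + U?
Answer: 422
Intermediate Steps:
v(P, U) = -3 + P + U (v(P, U) = -3 + (P + U) = -3 + P + U)
o(O) = 1 + 4*O² (o(O) = -8 + ((-3 + (O + O)² - 1*(-4)) + 8) = -8 + ((-3 + (2*O)² + 4) + 8) = -8 + ((-3 + 4*O² + 4) + 8) = -8 + ((1 + 4*O²) + 8) = -8 + (9 + 4*O²) = 1 + 4*O²)
(66 + o(-5)) + 255 = (66 + (1 + 4*(-5)²)) + 255 = (66 + (1 + 4*25)) + 255 = (66 + (1 + 100)) + 255 = (66 + 101) + 255 = 167 + 255 = 422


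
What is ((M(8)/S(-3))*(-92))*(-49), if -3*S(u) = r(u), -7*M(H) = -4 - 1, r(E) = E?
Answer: 3220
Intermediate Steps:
M(H) = 5/7 (M(H) = -(-4 - 1)/7 = -⅐*(-5) = 5/7)
S(u) = -u/3
((M(8)/S(-3))*(-92))*(-49) = ((5/(7*((-⅓*(-3)))))*(-92))*(-49) = (((5/7)/1)*(-92))*(-49) = (((5/7)*1)*(-92))*(-49) = ((5/7)*(-92))*(-49) = -460/7*(-49) = 3220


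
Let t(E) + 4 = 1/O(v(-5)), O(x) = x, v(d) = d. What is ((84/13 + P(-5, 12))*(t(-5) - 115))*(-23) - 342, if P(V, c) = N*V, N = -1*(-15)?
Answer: -12236058/65 ≈ -1.8825e+5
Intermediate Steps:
N = 15
t(E) = -21/5 (t(E) = -4 + 1/(-5) = -4 - ⅕ = -21/5)
P(V, c) = 15*V
((84/13 + P(-5, 12))*(t(-5) - 115))*(-23) - 342 = ((84/13 + 15*(-5))*(-21/5 - 115))*(-23) - 342 = ((84*(1/13) - 75)*(-596/5))*(-23) - 342 = ((84/13 - 75)*(-596/5))*(-23) - 342 = -891/13*(-596/5)*(-23) - 342 = (531036/65)*(-23) - 342 = -12213828/65 - 342 = -12236058/65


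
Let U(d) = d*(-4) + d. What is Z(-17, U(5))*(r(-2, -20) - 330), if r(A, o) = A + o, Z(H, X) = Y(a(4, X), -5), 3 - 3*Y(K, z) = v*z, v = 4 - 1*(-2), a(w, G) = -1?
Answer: -3872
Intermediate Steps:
U(d) = -3*d (U(d) = -4*d + d = -3*d)
v = 6 (v = 4 + 2 = 6)
Y(K, z) = 1 - 2*z
Z(H, X) = 11 (Z(H, X) = 1 - 2*(-5) = 1 + 10 = 11)
Z(-17, U(5))*(r(-2, -20) - 330) = 11*((-2 - 20) - 330) = 11*(-22 - 330) = 11*(-352) = -3872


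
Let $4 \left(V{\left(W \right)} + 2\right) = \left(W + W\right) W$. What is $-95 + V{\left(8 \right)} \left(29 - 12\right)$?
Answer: $415$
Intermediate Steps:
$V{\left(W \right)} = -2 + \frac{W^{2}}{2}$ ($V{\left(W \right)} = -2 + \frac{\left(W + W\right) W}{4} = -2 + \frac{2 W W}{4} = -2 + \frac{2 W^{2}}{4} = -2 + \frac{W^{2}}{2}$)
$-95 + V{\left(8 \right)} \left(29 - 12\right) = -95 + \left(-2 + \frac{8^{2}}{2}\right) \left(29 - 12\right) = -95 + \left(-2 + \frac{1}{2} \cdot 64\right) \left(29 - 12\right) = -95 + \left(-2 + 32\right) 17 = -95 + 30 \cdot 17 = -95 + 510 = 415$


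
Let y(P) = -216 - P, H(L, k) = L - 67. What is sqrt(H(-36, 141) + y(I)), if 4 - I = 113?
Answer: I*sqrt(210) ≈ 14.491*I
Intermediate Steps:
I = -109 (I = 4 - 1*113 = 4 - 113 = -109)
H(L, k) = -67 + L
sqrt(H(-36, 141) + y(I)) = sqrt((-67 - 36) + (-216 - 1*(-109))) = sqrt(-103 + (-216 + 109)) = sqrt(-103 - 107) = sqrt(-210) = I*sqrt(210)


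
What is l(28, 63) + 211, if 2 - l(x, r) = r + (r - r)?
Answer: 150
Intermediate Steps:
l(x, r) = 2 - r (l(x, r) = 2 - (r + (r - r)) = 2 - (r + 0) = 2 - r)
l(28, 63) + 211 = (2 - 1*63) + 211 = (2 - 63) + 211 = -61 + 211 = 150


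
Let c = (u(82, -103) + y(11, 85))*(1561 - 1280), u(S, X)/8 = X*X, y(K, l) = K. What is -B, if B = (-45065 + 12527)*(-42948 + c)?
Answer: 774702936150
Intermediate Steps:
u(S, X) = 8*X**2 (u(S, X) = 8*(X*X) = 8*X**2)
c = 23852123 (c = (8*(-103)**2 + 11)*(1561 - 1280) = (8*10609 + 11)*281 = (84872 + 11)*281 = 84883*281 = 23852123)
B = -774702936150 (B = (-45065 + 12527)*(-42948 + 23852123) = -32538*23809175 = -774702936150)
-B = -1*(-774702936150) = 774702936150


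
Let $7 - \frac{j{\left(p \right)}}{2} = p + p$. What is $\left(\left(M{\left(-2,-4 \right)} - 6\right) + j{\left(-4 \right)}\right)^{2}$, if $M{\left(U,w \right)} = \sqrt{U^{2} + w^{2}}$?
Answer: $596 + 96 \sqrt{5} \approx 810.66$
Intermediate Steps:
$j{\left(p \right)} = 14 - 4 p$ ($j{\left(p \right)} = 14 - 2 \left(p + p\right) = 14 - 2 \cdot 2 p = 14 - 4 p$)
$\left(\left(M{\left(-2,-4 \right)} - 6\right) + j{\left(-4 \right)}\right)^{2} = \left(\left(\sqrt{\left(-2\right)^{2} + \left(-4\right)^{2}} - 6\right) + \left(14 - -16\right)\right)^{2} = \left(\left(\sqrt{4 + 16} - 6\right) + \left(14 + 16\right)\right)^{2} = \left(\left(\sqrt{20} - 6\right) + 30\right)^{2} = \left(\left(2 \sqrt{5} - 6\right) + 30\right)^{2} = \left(\left(-6 + 2 \sqrt{5}\right) + 30\right)^{2} = \left(24 + 2 \sqrt{5}\right)^{2}$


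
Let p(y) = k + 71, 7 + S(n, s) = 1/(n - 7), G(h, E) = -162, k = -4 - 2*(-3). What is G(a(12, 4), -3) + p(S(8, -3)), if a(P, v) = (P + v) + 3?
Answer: -89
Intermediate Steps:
k = 2 (k = -4 + 6 = 2)
a(P, v) = 3 + P + v
S(n, s) = -7 + 1/(-7 + n) (S(n, s) = -7 + 1/(n - 7) = -7 + 1/(-7 + n))
p(y) = 73 (p(y) = 2 + 71 = 73)
G(a(12, 4), -3) + p(S(8, -3)) = -162 + 73 = -89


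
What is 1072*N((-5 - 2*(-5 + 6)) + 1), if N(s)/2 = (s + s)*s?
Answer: 154368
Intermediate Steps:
N(s) = 4*s² (N(s) = 2*((s + s)*s) = 2*((2*s)*s) = 2*(2*s²) = 4*s²)
1072*N((-5 - 2*(-5 + 6)) + 1) = 1072*(4*((-5 - 2*(-5 + 6)) + 1)²) = 1072*(4*((-5 - 2*1) + 1)²) = 1072*(4*((-5 - 2) + 1)²) = 1072*(4*(-7 + 1)²) = 1072*(4*(-6)²) = 1072*(4*36) = 1072*144 = 154368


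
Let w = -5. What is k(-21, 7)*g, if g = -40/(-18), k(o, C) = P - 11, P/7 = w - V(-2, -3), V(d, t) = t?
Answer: -500/9 ≈ -55.556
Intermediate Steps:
P = -14 (P = 7*(-5 - 1*(-3)) = 7*(-5 + 3) = 7*(-2) = -14)
k(o, C) = -25 (k(o, C) = -14 - 11 = -25)
g = 20/9 (g = -40*(-1/18) = 20/9 ≈ 2.2222)
k(-21, 7)*g = -25*20/9 = -500/9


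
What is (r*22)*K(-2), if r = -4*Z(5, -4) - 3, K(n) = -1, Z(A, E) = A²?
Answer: 2266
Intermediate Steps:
r = -103 (r = -4*5² - 3 = -4*25 - 3 = -100 - 3 = -103)
(r*22)*K(-2) = -103*22*(-1) = -2266*(-1) = 2266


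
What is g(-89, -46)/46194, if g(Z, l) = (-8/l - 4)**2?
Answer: 3872/12218313 ≈ 0.00031690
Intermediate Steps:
g(Z, l) = (-4 - 8/l)**2
g(-89, -46)/46194 = (16*(2 - 46)**2/(-46)**2)/46194 = (16*(1/2116)*(-44)**2)*(1/46194) = (16*(1/2116)*1936)*(1/46194) = (7744/529)*(1/46194) = 3872/12218313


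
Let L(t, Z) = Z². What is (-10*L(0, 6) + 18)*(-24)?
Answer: 8208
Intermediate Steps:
(-10*L(0, 6) + 18)*(-24) = (-10*6² + 18)*(-24) = (-10*36 + 18)*(-24) = (-360 + 18)*(-24) = -342*(-24) = 8208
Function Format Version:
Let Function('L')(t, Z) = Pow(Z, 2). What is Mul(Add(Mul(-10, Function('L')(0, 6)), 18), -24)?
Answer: 8208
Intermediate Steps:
Mul(Add(Mul(-10, Function('L')(0, 6)), 18), -24) = Mul(Add(Mul(-10, Pow(6, 2)), 18), -24) = Mul(Add(Mul(-10, 36), 18), -24) = Mul(Add(-360, 18), -24) = Mul(-342, -24) = 8208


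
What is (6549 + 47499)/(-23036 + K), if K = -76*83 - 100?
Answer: -13512/7361 ≈ -1.8356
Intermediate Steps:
K = -6408 (K = -6308 - 100 = -6408)
(6549 + 47499)/(-23036 + K) = (6549 + 47499)/(-23036 - 6408) = 54048/(-29444) = 54048*(-1/29444) = -13512/7361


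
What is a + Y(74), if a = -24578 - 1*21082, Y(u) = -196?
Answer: -45856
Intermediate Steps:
a = -45660 (a = -24578 - 21082 = -45660)
a + Y(74) = -45660 - 196 = -45856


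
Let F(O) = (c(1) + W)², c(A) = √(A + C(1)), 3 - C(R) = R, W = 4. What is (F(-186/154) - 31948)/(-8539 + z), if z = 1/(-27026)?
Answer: 287637718/76925005 - 216208*√3/230775015 ≈ 3.7376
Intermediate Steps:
C(R) = 3 - R
c(A) = √(2 + A) (c(A) = √(A + (3 - 1*1)) = √(A + (3 - 1)) = √(A + 2) = √(2 + A))
F(O) = (4 + √3)² (F(O) = (√(2 + 1) + 4)² = (√3 + 4)² = (4 + √3)²)
z = -1/27026 ≈ -3.7001e-5
(F(-186/154) - 31948)/(-8539 + z) = ((4 + √3)² - 31948)/(-8539 - 1/27026) = (-31948 + (4 + √3)²)/(-230775015/27026) = (-31948 + (4 + √3)²)*(-27026/230775015) = 863426648/230775015 - 27026*(4 + √3)²/230775015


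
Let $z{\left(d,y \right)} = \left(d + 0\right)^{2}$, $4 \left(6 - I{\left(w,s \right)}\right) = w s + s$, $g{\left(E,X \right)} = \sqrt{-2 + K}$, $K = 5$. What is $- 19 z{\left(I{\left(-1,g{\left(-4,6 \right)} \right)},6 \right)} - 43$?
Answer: $-727$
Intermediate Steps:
$g{\left(E,X \right)} = \sqrt{3}$ ($g{\left(E,X \right)} = \sqrt{-2 + 5} = \sqrt{3}$)
$I{\left(w,s \right)} = 6 - \frac{s}{4} - \frac{s w}{4}$ ($I{\left(w,s \right)} = 6 - \frac{w s + s}{4} = 6 - \frac{s w + s}{4} = 6 - \frac{s + s w}{4} = 6 - \left(\frac{s}{4} + \frac{s w}{4}\right) = 6 - \frac{s}{4} - \frac{s w}{4}$)
$z{\left(d,y \right)} = d^{2}$
$- 19 z{\left(I{\left(-1,g{\left(-4,6 \right)} \right)},6 \right)} - 43 = - 19 \left(6 - \frac{\sqrt{3}}{4} - \frac{1}{4} \sqrt{3} \left(-1\right)\right)^{2} - 43 = - 19 \left(6 - \frac{\sqrt{3}}{4} + \frac{\sqrt{3}}{4}\right)^{2} - 43 = - 19 \cdot 6^{2} - 43 = \left(-19\right) 36 - 43 = -684 - 43 = -727$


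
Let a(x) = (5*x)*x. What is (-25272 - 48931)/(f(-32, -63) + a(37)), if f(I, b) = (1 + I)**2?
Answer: -74203/7806 ≈ -9.5059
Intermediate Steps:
a(x) = 5*x**2
(-25272 - 48931)/(f(-32, -63) + a(37)) = (-25272 - 48931)/((1 - 32)**2 + 5*37**2) = -74203/((-31)**2 + 5*1369) = -74203/(961 + 6845) = -74203/7806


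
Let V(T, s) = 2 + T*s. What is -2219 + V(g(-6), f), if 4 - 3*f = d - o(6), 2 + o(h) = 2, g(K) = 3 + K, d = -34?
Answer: -2255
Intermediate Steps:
o(h) = 0 (o(h) = -2 + 2 = 0)
f = 38/3 (f = 4/3 - (-34 - 1*0)/3 = 4/3 - (-34 + 0)/3 = 4/3 - ⅓*(-34) = 4/3 + 34/3 = 38/3 ≈ 12.667)
-2219 + V(g(-6), f) = -2219 + (2 + (3 - 6)*(38/3)) = -2219 + (2 - 3*38/3) = -2219 + (2 - 38) = -2219 - 36 = -2255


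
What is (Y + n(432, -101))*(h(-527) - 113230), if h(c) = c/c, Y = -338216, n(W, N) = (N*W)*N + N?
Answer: -460673884935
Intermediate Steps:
n(W, N) = N + W*N² (n(W, N) = W*N² + N = N + W*N²)
h(c) = 1
(Y + n(432, -101))*(h(-527) - 113230) = (-338216 - 101*(1 - 101*432))*(1 - 113230) = (-338216 - 101*(1 - 43632))*(-113229) = (-338216 - 101*(-43631))*(-113229) = (-338216 + 4406731)*(-113229) = 4068515*(-113229) = -460673884935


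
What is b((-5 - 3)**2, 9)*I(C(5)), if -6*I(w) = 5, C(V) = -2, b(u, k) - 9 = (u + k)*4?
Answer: -1505/6 ≈ -250.83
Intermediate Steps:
b(u, k) = 9 + 4*k + 4*u (b(u, k) = 9 + (u + k)*4 = 9 + (k + u)*4 = 9 + (4*k + 4*u) = 9 + 4*k + 4*u)
I(w) = -5/6 (I(w) = -1/6*5 = -5/6)
b((-5 - 3)**2, 9)*I(C(5)) = (9 + 4*9 + 4*(-5 - 3)**2)*(-5/6) = (9 + 36 + 4*(-8)**2)*(-5/6) = (9 + 36 + 4*64)*(-5/6) = (9 + 36 + 256)*(-5/6) = 301*(-5/6) = -1505/6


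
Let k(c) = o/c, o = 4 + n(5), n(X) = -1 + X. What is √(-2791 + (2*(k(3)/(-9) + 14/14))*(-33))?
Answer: I*√25537/3 ≈ 53.268*I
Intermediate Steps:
o = 8 (o = 4 + (-1 + 5) = 4 + 4 = 8)
k(c) = 8/c
√(-2791 + (2*(k(3)/(-9) + 14/14))*(-33)) = √(-2791 + (2*((8/3)/(-9) + 14/14))*(-33)) = √(-2791 + (2*((8*(⅓))*(-⅑) + 14*(1/14)))*(-33)) = √(-2791 + (2*((8/3)*(-⅑) + 1))*(-33)) = √(-2791 + (2*(-8/27 + 1))*(-33)) = √(-2791 + (2*(19/27))*(-33)) = √(-2791 + (38/27)*(-33)) = √(-2791 - 418/9) = √(-25537/9) = I*√25537/3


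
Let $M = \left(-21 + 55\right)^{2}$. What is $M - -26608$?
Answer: $27764$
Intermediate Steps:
$M = 1156$ ($M = 34^{2} = 1156$)
$M - -26608 = 1156 - -26608 = 1156 + 26608 = 27764$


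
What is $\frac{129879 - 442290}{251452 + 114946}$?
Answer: $- \frac{312411}{366398} \approx -0.85265$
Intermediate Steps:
$\frac{129879 - 442290}{251452 + 114946} = - \frac{312411}{366398}$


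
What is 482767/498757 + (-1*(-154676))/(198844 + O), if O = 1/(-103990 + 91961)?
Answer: 2082713799190553/1192974112667575 ≈ 1.7458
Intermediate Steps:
O = -1/12029 (O = 1/(-12029) = -1/12029 ≈ -8.3132e-5)
482767/498757 + (-1*(-154676))/(198844 + O) = 482767/498757 + (-1*(-154676))/(198844 - 1/12029) = 482767*(1/498757) + 154676/(2391894475/12029) = 482767/498757 + 154676*(12029/2391894475) = 482767/498757 + 1860597604/2391894475 = 2082713799190553/1192974112667575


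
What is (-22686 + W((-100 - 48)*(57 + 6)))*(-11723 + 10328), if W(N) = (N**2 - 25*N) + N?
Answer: -121557602070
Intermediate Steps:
W(N) = N**2 - 24*N
(-22686 + W((-100 - 48)*(57 + 6)))*(-11723 + 10328) = (-22686 + ((-100 - 48)*(57 + 6))*(-24 + (-100 - 48)*(57 + 6)))*(-11723 + 10328) = (-22686 + (-148*63)*(-24 - 148*63))*(-1395) = (-22686 - 9324*(-24 - 9324))*(-1395) = (-22686 - 9324*(-9348))*(-1395) = (-22686 + 87160752)*(-1395) = 87138066*(-1395) = -121557602070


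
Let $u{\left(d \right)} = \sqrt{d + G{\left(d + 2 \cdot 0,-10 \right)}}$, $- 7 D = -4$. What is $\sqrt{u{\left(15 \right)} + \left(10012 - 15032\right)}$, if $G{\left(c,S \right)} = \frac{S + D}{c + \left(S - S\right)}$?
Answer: $\frac{\sqrt{-6149500 + 35 \sqrt{17605}}}{35} \approx 70.825 i$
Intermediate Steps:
$D = \frac{4}{7}$ ($D = \left(- \frac{1}{7}\right) \left(-4\right) = \frac{4}{7} \approx 0.57143$)
$G{\left(c,S \right)} = \frac{\frac{4}{7} + S}{c}$ ($G{\left(c,S \right)} = \frac{S + \frac{4}{7}}{c + \left(S - S\right)} = \frac{\frac{4}{7} + S}{c + 0} = \frac{\frac{4}{7} + S}{c}$)
$u{\left(d \right)} = \sqrt{d - \frac{66}{7 d}}$ ($u{\left(d \right)} = \sqrt{d + \frac{\frac{4}{7} - 10}{d + 2 \cdot 0}} = \sqrt{d + \frac{1}{d + 0} \left(- \frac{66}{7}\right)} = \sqrt{d + \frac{1}{d} \left(- \frac{66}{7}\right)} = \sqrt{d - \frac{66}{7 d}}$)
$\sqrt{u{\left(15 \right)} + \left(10012 - 15032\right)} = \sqrt{\frac{\sqrt{- \frac{462}{15} + 49 \cdot 15}}{7} + \left(10012 - 15032\right)} = \sqrt{\frac{\sqrt{\left(-462\right) \frac{1}{15} + 735}}{7} + \left(10012 - 15032\right)} = \sqrt{\frac{\sqrt{- \frac{154}{5} + 735}}{7} - 5020} = \sqrt{\frac{\sqrt{\frac{3521}{5}}}{7} - 5020} = \sqrt{\frac{\frac{1}{5} \sqrt{17605}}{7} - 5020} = \sqrt{\frac{\sqrt{17605}}{35} - 5020} = \sqrt{-5020 + \frac{\sqrt{17605}}{35}}$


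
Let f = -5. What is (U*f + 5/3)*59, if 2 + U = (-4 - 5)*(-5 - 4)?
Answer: -69620/3 ≈ -23207.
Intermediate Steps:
U = 79 (U = -2 + (-4 - 5)*(-5 - 4) = -2 - 9*(-9) = -2 + 81 = 79)
(U*f + 5/3)*59 = (79*(-5) + 5/3)*59 = (-395 + 5*(1/3))*59 = (-395 + 5/3)*59 = -1180/3*59 = -69620/3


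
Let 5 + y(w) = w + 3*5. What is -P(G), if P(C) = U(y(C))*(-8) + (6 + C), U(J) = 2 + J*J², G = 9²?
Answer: 6028497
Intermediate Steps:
y(w) = 10 + w (y(w) = -5 + (w + 3*5) = -5 + (w + 15) = -5 + (15 + w) = 10 + w)
G = 81
U(J) = 2 + J³
P(C) = -10 + C - 8*(10 + C)³ (P(C) = (2 + (10 + C)³)*(-8) + (6 + C) = (-16 - 8*(10 + C)³) + (6 + C) = -10 + C - 8*(10 + C)³)
-P(G) = -(-10 + 81 - 8*(10 + 81)³) = -(-10 + 81 - 8*91³) = -(-10 + 81 - 8*753571) = -(-10 + 81 - 6028568) = -1*(-6028497) = 6028497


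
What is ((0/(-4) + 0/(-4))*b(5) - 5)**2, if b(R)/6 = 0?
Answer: 25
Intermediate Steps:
b(R) = 0 (b(R) = 6*0 = 0)
((0/(-4) + 0/(-4))*b(5) - 5)**2 = ((0/(-4) + 0/(-4))*0 - 5)**2 = ((0*(-1/4) + 0*(-1/4))*0 - 5)**2 = ((0 + 0)*0 - 5)**2 = (0*0 - 5)**2 = (0 - 5)**2 = (-5)**2 = 25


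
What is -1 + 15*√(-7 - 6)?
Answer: -1 + 15*I*√13 ≈ -1.0 + 54.083*I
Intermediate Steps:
-1 + 15*√(-7 - 6) = -1 + 15*√(-13) = -1 + 15*(I*√13) = -1 + 15*I*√13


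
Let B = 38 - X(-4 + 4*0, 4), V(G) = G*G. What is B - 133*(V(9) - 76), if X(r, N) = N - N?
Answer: -627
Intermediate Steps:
X(r, N) = 0
V(G) = G**2
B = 38 (B = 38 - 1*0 = 38 + 0 = 38)
B - 133*(V(9) - 76) = 38 - 133*(9**2 - 76) = 38 - 133*(81 - 76) = 38 - 133*5 = 38 - 665 = -627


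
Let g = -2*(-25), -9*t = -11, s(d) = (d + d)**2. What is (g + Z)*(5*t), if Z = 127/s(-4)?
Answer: 60995/192 ≈ 317.68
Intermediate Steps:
s(d) = 4*d**2 (s(d) = (2*d)**2 = 4*d**2)
t = 11/9 (t = -1/9*(-11) = 11/9 ≈ 1.2222)
Z = 127/64 (Z = 127/((4*(-4)**2)) = 127/((4*16)) = 127/64 ≈ 1.9844)
g = 50
(g + Z)*(5*t) = (50 + 127/64)*(5*(11/9)) = (3327/64)*(55/9) = 60995/192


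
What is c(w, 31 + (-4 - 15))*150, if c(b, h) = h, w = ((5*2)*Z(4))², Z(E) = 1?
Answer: 1800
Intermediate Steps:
w = 100 (w = ((5*2)*1)² = (10*1)² = 10² = 100)
c(w, 31 + (-4 - 15))*150 = (31 + (-4 - 15))*150 = (31 - 19)*150 = 12*150 = 1800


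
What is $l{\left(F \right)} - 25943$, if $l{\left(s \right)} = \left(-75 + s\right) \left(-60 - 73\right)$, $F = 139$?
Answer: $-34455$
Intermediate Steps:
$l{\left(s \right)} = 9975 - 133 s$ ($l{\left(s \right)} = \left(-75 + s\right) \left(-133\right) = 9975 - 133 s$)
$l{\left(F \right)} - 25943 = \left(9975 - 18487\right) - 25943 = -8512 - 25943 = -34455$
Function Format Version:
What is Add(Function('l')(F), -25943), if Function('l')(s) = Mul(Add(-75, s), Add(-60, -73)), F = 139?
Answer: -34455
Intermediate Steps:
Function('l')(s) = Add(9975, Mul(-133, s)) (Function('l')(s) = Mul(Add(-75, s), -133) = Add(9975, Mul(-133, s)))
Add(Function('l')(F), -25943) = Add(Add(9975, Mul(-133, 139)), -25943) = Add(Add(9975, -18487), -25943) = Add(-8512, -25943) = -34455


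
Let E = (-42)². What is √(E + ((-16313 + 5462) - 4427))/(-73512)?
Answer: -I*√13514/73512 ≈ -0.0015814*I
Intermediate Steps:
E = 1764
√(E + ((-16313 + 5462) - 4427))/(-73512) = √(1764 + ((-16313 + 5462) - 4427))/(-73512) = √(1764 + (-10851 - 4427))*(-1/73512) = √(1764 - 15278)*(-1/73512) = √(-13514)*(-1/73512) = (I*√13514)*(-1/73512) = -I*√13514/73512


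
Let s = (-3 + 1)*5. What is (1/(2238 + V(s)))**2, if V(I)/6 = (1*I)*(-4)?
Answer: 1/6140484 ≈ 1.6285e-7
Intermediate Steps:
s = -10 (s = -2*5 = -10)
V(I) = -24*I (V(I) = 6*((1*I)*(-4)) = 6*(I*(-4)) = 6*(-4*I) = -24*I)
(1/(2238 + V(s)))**2 = (1/(2238 - 24*(-10)))**2 = (1/(2238 + 240))**2 = (1/2478)**2 = 1/6140484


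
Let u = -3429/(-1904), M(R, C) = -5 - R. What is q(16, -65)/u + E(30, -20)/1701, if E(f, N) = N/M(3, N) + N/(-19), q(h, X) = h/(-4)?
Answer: -2023951/912114 ≈ -2.2190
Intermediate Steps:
q(h, X) = -h/4 (q(h, X) = h*(-1/4) = -h/4)
u = 3429/1904 (u = -3429*(-1/1904) = 3429/1904 ≈ 1.8009)
E(f, N) = -27*N/152 (E(f, N) = N/(-5 - 1*3) + N/(-19) = N/(-5 - 3) + N*(-1/19) = N/(-8) - N/19 = N*(-1/8) - N/19 = -N/8 - N/19 = -27*N/152)
q(16, -65)/u + E(30, -20)/1701 = (-1/4*16)/(3429/1904) - 27/152*(-20)/1701 = -4*1904/3429 + (135/38)*(1/1701) = -7616/3429 + 5/2394 = -2023951/912114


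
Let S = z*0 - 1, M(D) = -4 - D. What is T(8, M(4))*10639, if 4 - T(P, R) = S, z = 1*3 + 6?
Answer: 53195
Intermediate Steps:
z = 9 (z = 3 + 6 = 9)
S = -1 (S = 9*0 - 1 = 0 - 1 = -1)
T(P, R) = 5 (T(P, R) = 4 - 1*(-1) = 4 + 1 = 5)
T(8, M(4))*10639 = 5*10639 = 53195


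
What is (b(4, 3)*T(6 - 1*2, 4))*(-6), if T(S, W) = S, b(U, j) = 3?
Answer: -72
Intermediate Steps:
(b(4, 3)*T(6 - 1*2, 4))*(-6) = (3*(6 - 1*2))*(-6) = (3*(6 - 2))*(-6) = (3*4)*(-6) = 12*(-6) = -72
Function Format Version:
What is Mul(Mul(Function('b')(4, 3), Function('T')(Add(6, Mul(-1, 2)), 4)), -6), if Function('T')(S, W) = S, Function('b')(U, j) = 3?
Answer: -72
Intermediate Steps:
Mul(Mul(Function('b')(4, 3), Function('T')(Add(6, Mul(-1, 2)), 4)), -6) = Mul(Mul(3, Add(6, Mul(-1, 2))), -6) = Mul(Mul(3, Add(6, -2)), -6) = Mul(Mul(3, 4), -6) = Mul(12, -6) = -72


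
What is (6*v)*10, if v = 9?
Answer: 540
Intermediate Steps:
(6*v)*10 = (6*9)*10 = 54*10 = 540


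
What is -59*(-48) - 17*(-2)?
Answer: 2866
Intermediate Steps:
-59*(-48) - 17*(-2) = 2832 + 34 = 2866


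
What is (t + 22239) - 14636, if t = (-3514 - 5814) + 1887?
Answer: 162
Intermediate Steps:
t = -7441 (t = -9328 + 1887 = -7441)
(t + 22239) - 14636 = (-7441 + 22239) - 14636 = 14798 - 14636 = 162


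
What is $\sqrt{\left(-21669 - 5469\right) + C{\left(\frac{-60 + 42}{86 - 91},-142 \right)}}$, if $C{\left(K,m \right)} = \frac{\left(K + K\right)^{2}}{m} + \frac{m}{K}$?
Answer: $\frac{i \sqrt{30825750997}}{1065} \approx 164.86 i$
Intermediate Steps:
$C{\left(K,m \right)} = \frac{m}{K} + \frac{4 K^{2}}{m}$ ($C{\left(K,m \right)} = \frac{\left(2 K\right)^{2}}{m} + \frac{m}{K} = \frac{4 K^{2}}{m} + \frac{m}{K} = \frac{m}{K} + \frac{4 K^{2}}{m}$)
$\sqrt{\left(-21669 - 5469\right) + C{\left(\frac{-60 + 42}{86 - 91},-142 \right)}} = \sqrt{\left(-21669 - 5469\right) + \left(- \frac{142}{\left(-60 + 42\right) \frac{1}{86 - 91}} + \frac{4 \left(\frac{-60 + 42}{86 - 91}\right)^{2}}{-142}\right)} = \sqrt{-27138 + \left(- \frac{142}{\left(-18\right) \frac{1}{-5}} + 4 \left(- \frac{18}{-5}\right)^{2} \left(- \frac{1}{142}\right)\right)} = \sqrt{-27138 + \left(- \frac{142}{\left(-18\right) \left(- \frac{1}{5}\right)} + 4 \left(\left(-18\right) \left(- \frac{1}{5}\right)\right)^{2} \left(- \frac{1}{142}\right)\right)} = \sqrt{-27138 - \left(\frac{355}{9} - 4 \left(\frac{18}{5}\right)^{2} \left(- \frac{1}{142}\right)\right)} = \sqrt{-27138 + \left(\left(-142\right) \frac{5}{18} + 4 \cdot \frac{324}{25} \left(- \frac{1}{142}\right)\right)} = \sqrt{-27138 - \frac{635957}{15975}} = \sqrt{- \frac{434165507}{15975}} = \frac{i \sqrt{30825750997}}{1065}$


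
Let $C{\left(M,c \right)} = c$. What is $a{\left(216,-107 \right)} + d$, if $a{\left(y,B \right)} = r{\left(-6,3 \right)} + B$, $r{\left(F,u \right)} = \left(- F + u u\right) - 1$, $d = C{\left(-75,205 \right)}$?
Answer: $112$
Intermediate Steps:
$d = 205$
$r{\left(F,u \right)} = -1 + u^{2} - F$ ($r{\left(F,u \right)} = \left(- F + u^{2}\right) - 1 = \left(u^{2} - F\right) - 1 = -1 + u^{2} - F$)
$a{\left(y,B \right)} = 14 + B$ ($a{\left(y,B \right)} = \left(-1 + 3^{2} - -6\right) + B = \left(-1 + 9 + 6\right) + B = 14 + B$)
$a{\left(216,-107 \right)} + d = \left(14 - 107\right) + 205 = -93 + 205 = 112$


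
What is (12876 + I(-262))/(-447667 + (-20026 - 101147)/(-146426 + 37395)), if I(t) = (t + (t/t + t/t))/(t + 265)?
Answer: -20112026/703982589 ≈ -0.028569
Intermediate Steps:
I(t) = (2 + t)/(265 + t) (I(t) = (t + (1 + 1))/(265 + t) = (t + 2)/(265 + t) = (2 + t)/(265 + t))
(12876 + I(-262))/(-447667 + (-20026 - 101147)/(-146426 + 37395)) = (12876 + (2 - 262)/(265 - 262))/(-447667 + (-20026 - 101147)/(-146426 + 37395)) = (12876 - 260/3)/(-447667 - 121173/(-109031)) = (12876 + (1/3)*(-260))/(-447667 - 121173*(-1/109031)) = (12876 - 260/3)/(-447667 + 9321/8387) = 38368/(3*(-3754573808/8387)) = (38368/3)*(-8387/3754573808) = -20112026/703982589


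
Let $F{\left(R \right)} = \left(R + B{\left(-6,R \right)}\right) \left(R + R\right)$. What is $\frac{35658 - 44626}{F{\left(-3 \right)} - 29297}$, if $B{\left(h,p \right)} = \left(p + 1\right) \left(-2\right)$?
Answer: $\frac{8968}{29303} \approx 0.30604$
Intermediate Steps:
$B{\left(h,p \right)} = -2 - 2 p$ ($B{\left(h,p \right)} = \left(1 + p\right) \left(-2\right) = -2 - 2 p$)
$F{\left(R \right)} = 2 R \left(-2 - R\right)$ ($F{\left(R \right)} = \left(R - \left(2 + 2 R\right)\right) \left(R + R\right) = \left(-2 - R\right) 2 R = 2 R \left(-2 - R\right)$)
$\frac{35658 - 44626}{F{\left(-3 \right)} - 29297} = \frac{35658 - 44626}{2 \left(-3\right) \left(-2 - -3\right) - 29297} = - \frac{8968}{2 \left(-3\right) \left(-2 + 3\right) - 29297} = - \frac{8968}{2 \left(-3\right) 1 - 29297} = - \frac{8968}{-6 - 29297} = - \frac{8968}{-29303} = \left(-8968\right) \left(- \frac{1}{29303}\right) = \frac{8968}{29303}$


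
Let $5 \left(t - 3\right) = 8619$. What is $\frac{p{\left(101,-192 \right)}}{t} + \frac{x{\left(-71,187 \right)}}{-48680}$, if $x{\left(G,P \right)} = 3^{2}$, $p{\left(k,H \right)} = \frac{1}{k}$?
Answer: $- \frac{3802453}{21225307560} \approx -0.00017915$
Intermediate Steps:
$t = \frac{8634}{5}$ ($t = 3 + \frac{1}{5} \cdot 8619 = 3 + \frac{8619}{5} = \frac{8634}{5} \approx 1726.8$)
$x{\left(G,P \right)} = 9$
$\frac{p{\left(101,-192 \right)}}{t} + \frac{x{\left(-71,187 \right)}}{-48680} = \frac{1}{101 \cdot \frac{8634}{5}} + \frac{9}{-48680} = \frac{1}{101} \cdot \frac{5}{8634} + 9 \left(- \frac{1}{48680}\right) = \frac{5}{872034} - \frac{9}{48680} = - \frac{3802453}{21225307560}$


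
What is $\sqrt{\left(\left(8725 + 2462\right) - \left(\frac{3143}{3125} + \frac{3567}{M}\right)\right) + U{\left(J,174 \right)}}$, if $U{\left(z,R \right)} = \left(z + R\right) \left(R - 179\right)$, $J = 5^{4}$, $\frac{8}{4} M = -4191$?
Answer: $\frac{\sqrt{219333299120815}}{174625} \approx 84.81$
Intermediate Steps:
$M = - \frac{4191}{2}$ ($M = \frac{1}{2} \left(-4191\right) = - \frac{4191}{2} \approx -2095.5$)
$J = 625$
$U{\left(z,R \right)} = \left(-179 + R\right) \left(R + z\right)$ ($U{\left(z,R \right)} = \left(R + z\right) \left(-179 + R\right) = \left(-179 + R\right) \left(R + z\right)$)
$\sqrt{\left(\left(8725 + 2462\right) - \left(\frac{3143}{3125} + \frac{3567}{M}\right)\right) + U{\left(J,174 \right)}} = \sqrt{\left(\left(8725 + 2462\right) - \left(- \frac{2378}{1397} + \frac{3143}{3125}\right)\right) + \left(174^{2} - 31146 - 111875 + 174 \cdot 625\right)} = \sqrt{\left(11187 - - \frac{3040479}{4365625}\right) + \left(30276 - 31146 - 111875 + 108750\right)} = \sqrt{\left(11187 + \left(- \frac{3143}{3125} + \frac{2378}{1397}\right)\right) - 3995} = \sqrt{\left(11187 + \frac{3040479}{4365625}\right) - 3995} = \sqrt{\frac{48841287354}{4365625} - 3995} = \sqrt{\frac{31400615479}{4365625}} = \frac{\sqrt{219333299120815}}{174625}$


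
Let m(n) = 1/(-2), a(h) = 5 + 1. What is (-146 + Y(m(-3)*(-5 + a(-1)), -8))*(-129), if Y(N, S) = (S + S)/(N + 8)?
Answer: 95546/5 ≈ 19109.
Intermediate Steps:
a(h) = 6
m(n) = -1/2
Y(N, S) = 2*S/(8 + N) (Y(N, S) = (2*S)/(8 + N) = 2*S/(8 + N))
(-146 + Y(m(-3)*(-5 + a(-1)), -8))*(-129) = (-146 + 2*(-8)/(8 - (-5 + 6)/2))*(-129) = (-146 + 2*(-8)/(8 - 1/2*1))*(-129) = (-146 + 2*(-8)/(8 - 1/2))*(-129) = (-146 + 2*(-8)/(15/2))*(-129) = (-146 + 2*(-8)*(2/15))*(-129) = (-146 - 32/15)*(-129) = -2222/15*(-129) = 95546/5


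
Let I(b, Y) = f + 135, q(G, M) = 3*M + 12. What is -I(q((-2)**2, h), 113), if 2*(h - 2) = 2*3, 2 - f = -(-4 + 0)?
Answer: -133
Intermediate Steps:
f = -2 (f = 2 - (-1)*(-4 + 0) = 2 - (-1)*(-4) = 2 - 1*4 = 2 - 4 = -2)
h = 5 (h = 2 + (2*3)/2 = 2 + (1/2)*6 = 2 + 3 = 5)
q(G, M) = 12 + 3*M
I(b, Y) = 133 (I(b, Y) = -2 + 135 = 133)
-I(q((-2)**2, h), 113) = -1*133 = -133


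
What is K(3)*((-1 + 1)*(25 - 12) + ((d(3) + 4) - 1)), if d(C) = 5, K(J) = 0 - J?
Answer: -24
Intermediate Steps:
K(J) = -J
K(3)*((-1 + 1)*(25 - 12) + ((d(3) + 4) - 1)) = (-1*3)*((-1 + 1)*(25 - 12) + ((5 + 4) - 1)) = -3*(0*13 + (9 - 1)) = -3*(0 + 8) = -3*8 = -24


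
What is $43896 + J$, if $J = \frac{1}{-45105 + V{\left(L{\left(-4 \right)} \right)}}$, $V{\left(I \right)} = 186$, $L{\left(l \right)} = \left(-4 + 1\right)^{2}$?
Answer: $\frac{1971764423}{44919} \approx 43896.0$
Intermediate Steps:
$L{\left(l \right)} = 9$ ($L{\left(l \right)} = \left(-3\right)^{2} = 9$)
$J = - \frac{1}{44919}$ ($J = \frac{1}{-45105 + 186} = \frac{1}{-44919} = - \frac{1}{44919} \approx -2.2262 \cdot 10^{-5}$)
$43896 + J = 43896 - \frac{1}{44919} = \frac{1971764423}{44919}$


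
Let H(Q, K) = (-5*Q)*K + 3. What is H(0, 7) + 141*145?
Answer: 20448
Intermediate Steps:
H(Q, K) = 3 - 5*K*Q (H(Q, K) = -5*K*Q + 3 = 3 - 5*K*Q)
H(0, 7) + 141*145 = (3 - 5*7*0) + 141*145 = (3 + 0) + 20445 = 3 + 20445 = 20448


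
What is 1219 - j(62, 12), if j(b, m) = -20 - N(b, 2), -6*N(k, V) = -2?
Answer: 3718/3 ≈ 1239.3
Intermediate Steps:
N(k, V) = 1/3 (N(k, V) = -1/6*(-2) = 1/3)
j(b, m) = -61/3 (j(b, m) = -20 - 1*1/3 = -20 - 1/3 = -61/3)
1219 - j(62, 12) = 1219 - 1*(-61/3) = 1219 + 61/3 = 3718/3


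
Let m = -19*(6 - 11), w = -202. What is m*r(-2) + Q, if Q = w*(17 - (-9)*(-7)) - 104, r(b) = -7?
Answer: 8523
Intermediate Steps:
m = 95 (m = -19*(-5) = 95)
Q = 9188 (Q = -202*(17 - (-9)*(-7)) - 104 = -202*(17 - 1*63) - 104 = -202*(17 - 63) - 104 = -202*(-46) - 104 = 9292 - 104 = 9188)
m*r(-2) + Q = 95*(-7) + 9188 = -665 + 9188 = 8523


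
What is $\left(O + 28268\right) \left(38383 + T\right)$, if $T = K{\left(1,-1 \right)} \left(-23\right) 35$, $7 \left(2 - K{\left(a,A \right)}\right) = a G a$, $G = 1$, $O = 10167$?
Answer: $1417790280$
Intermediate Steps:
$K{\left(a,A \right)} = 2 - \frac{a^{2}}{7}$ ($K{\left(a,A \right)} = 2 - \frac{a 1 a}{7} = 2 - \frac{a a}{7} = 2 - \frac{a^{2}}{7}$)
$T = -1495$ ($T = \left(2 - \frac{1^{2}}{7}\right) \left(-23\right) 35 = \left(2 - \frac{1}{7}\right) \left(-23\right) 35 = \frac{13}{7} \left(-23\right) 35 = \left(- \frac{299}{7}\right) 35 = -1495$)
$\left(O + 28268\right) \left(38383 + T\right) = \left(10167 + 28268\right) \left(38383 - 1495\right) = 38435 \cdot 36888 = 1417790280$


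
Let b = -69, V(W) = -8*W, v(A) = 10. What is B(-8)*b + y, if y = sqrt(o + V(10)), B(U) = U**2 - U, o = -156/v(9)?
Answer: -4968 + I*sqrt(2390)/5 ≈ -4968.0 + 9.7775*I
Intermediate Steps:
o = -78/5 (o = -156/10 = -156*1/10 = -78/5 ≈ -15.600)
y = I*sqrt(2390)/5 (y = sqrt(-78/5 - 8*10) = sqrt(-78/5 - 80) = sqrt(-478/5) = I*sqrt(2390)/5 ≈ 9.7775*I)
B(-8)*b + y = -8*(-1 - 8)*(-69) + I*sqrt(2390)/5 = -8*(-9)*(-69) + I*sqrt(2390)/5 = 72*(-69) + I*sqrt(2390)/5 = -4968 + I*sqrt(2390)/5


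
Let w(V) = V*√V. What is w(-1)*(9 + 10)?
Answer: -19*I ≈ -19.0*I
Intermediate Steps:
w(V) = V^(3/2)
w(-1)*(9 + 10) = (-1)^(3/2)*(9 + 10) = -I*19 = -19*I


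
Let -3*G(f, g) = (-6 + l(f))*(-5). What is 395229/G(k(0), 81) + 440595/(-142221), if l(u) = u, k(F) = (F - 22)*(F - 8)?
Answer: 56085028359/40295950 ≈ 1391.8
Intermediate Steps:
k(F) = (-22 + F)*(-8 + F)
G(f, g) = -10 + 5*f/3 (G(f, g) = -(-6 + f)*(-5)/3 = -(30 - 5*f)/3 = -10 + 5*f/3)
395229/G(k(0), 81) + 440595/(-142221) = 395229/(-10 + 5*(176 + 0² - 30*0)/3) + 440595/(-142221) = 395229/(-10 + 5*(176 + 0 + 0)/3) + 440595*(-1/142221) = 395229/(-10 + (5/3)*176) - 146865/47407 = 395229/(-10 + 880/3) - 146865/47407 = 395229/(850/3) - 146865/47407 = 395229*(3/850) - 146865/47407 = 1185687/850 - 146865/47407 = 56085028359/40295950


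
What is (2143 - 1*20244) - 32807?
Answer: -50908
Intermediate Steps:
(2143 - 1*20244) - 32807 = (2143 - 20244) - 32807 = -18101 - 32807 = -50908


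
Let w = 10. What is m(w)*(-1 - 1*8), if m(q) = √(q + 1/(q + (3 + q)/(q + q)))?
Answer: -15*√18318/71 ≈ -28.594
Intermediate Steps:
m(q) = √(q + 1/(q + (3 + q)/(2*q))) (m(q) = √(q + 1/(q + (3 + q)/((2*q)))) = √(q + 1/(q + (3 + q)*(1/(2*q)))) = √(q + 1/(q + (3 + q)/(2*q))))
m(w)*(-1 - 1*8) = √(10*(5 + 10*(1 + 2*10))/(3 + 10*(1 + 2*10)))*(-1 - 1*8) = √(10*(5 + 10*(1 + 20))/(3 + 10*(1 + 20)))*(-1 - 8) = √(10*(5 + 10*21)/(3 + 10*21))*(-9) = √(10*(5 + 210)/(3 + 210))*(-9) = √(10*215/213)*(-9) = √(10*(1/213)*215)*(-9) = √(2150/213)*(-9) = (5*√18318/213)*(-9) = -15*√18318/71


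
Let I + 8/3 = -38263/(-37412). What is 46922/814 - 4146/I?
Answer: 193718214319/75094349 ≈ 2579.7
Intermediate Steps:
I = -184507/112236 (I = -8/3 - 38263/(-37412) = -8/3 - 38263*(-1/37412) = -8/3 + 38263/37412 = -184507/112236 ≈ -1.6439)
46922/814 - 4146/I = 46922/814 - 4146/(-184507/112236) = 46922*(1/814) - 4146*(-112236/184507) = 23461/407 + 465330456/184507 = 193718214319/75094349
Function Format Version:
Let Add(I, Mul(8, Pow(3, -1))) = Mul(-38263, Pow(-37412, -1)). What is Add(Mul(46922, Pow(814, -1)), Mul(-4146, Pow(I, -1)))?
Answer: Rational(193718214319, 75094349) ≈ 2579.7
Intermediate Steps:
I = Rational(-184507, 112236) (I = Add(Rational(-8, 3), Mul(-38263, Pow(-37412, -1))) = Add(Rational(-8, 3), Mul(-38263, Rational(-1, 37412))) = Add(Rational(-8, 3), Rational(38263, 37412)) = Rational(-184507, 112236) ≈ -1.6439)
Add(Mul(46922, Pow(814, -1)), Mul(-4146, Pow(I, -1))) = Add(Mul(46922, Pow(814, -1)), Mul(-4146, Pow(Rational(-184507, 112236), -1))) = Add(Mul(46922, Rational(1, 814)), Mul(-4146, Rational(-112236, 184507))) = Add(Rational(23461, 407), Rational(465330456, 184507)) = Rational(193718214319, 75094349)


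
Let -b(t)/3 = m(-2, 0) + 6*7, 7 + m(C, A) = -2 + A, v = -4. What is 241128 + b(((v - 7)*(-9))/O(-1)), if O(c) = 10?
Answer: 241029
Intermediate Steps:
m(C, A) = -9 + A (m(C, A) = -7 + (-2 + A) = -9 + A)
b(t) = -99 (b(t) = -3*((-9 + 0) + 6*7) = -3*(-9 + 42) = -3*33 = -99)
241128 + b(((v - 7)*(-9))/O(-1)) = 241128 - 99 = 241029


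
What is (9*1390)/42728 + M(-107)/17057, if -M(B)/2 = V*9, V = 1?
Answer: 106306983/364405748 ≈ 0.29173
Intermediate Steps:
M(B) = -18 (M(B) = -2*9 = -18)
(9*1390)/42728 + M(-107)/17057 = (9*1390)/42728 - 18/17057 = 12510*(1/42728) - 18*1/17057 = 6255/21364 - 18/17057 = 106306983/364405748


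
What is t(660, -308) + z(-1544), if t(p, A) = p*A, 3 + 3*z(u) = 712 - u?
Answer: -202529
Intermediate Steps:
z(u) = 709/3 - u/3 (z(u) = -1 + (712 - u)/3 = -1 + (712/3 - u/3) = 709/3 - u/3)
t(p, A) = A*p
t(660, -308) + z(-1544) = -308*660 + (709/3 - ⅓*(-1544)) = -203280 + (709/3 + 1544/3) = -203280 + 751 = -202529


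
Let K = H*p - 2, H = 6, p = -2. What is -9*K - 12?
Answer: 114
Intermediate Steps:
K = -14 (K = 6*(-2) - 2 = -12 - 2 = -14)
-9*K - 12 = -9*(-14) - 12 = 126 - 12 = 114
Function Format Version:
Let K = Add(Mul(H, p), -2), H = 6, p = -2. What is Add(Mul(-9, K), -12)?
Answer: 114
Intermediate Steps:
K = -14 (K = Add(Mul(6, -2), -2) = Add(-12, -2) = -14)
Add(Mul(-9, K), -12) = Add(Mul(-9, -14), -12) = Add(126, -12) = 114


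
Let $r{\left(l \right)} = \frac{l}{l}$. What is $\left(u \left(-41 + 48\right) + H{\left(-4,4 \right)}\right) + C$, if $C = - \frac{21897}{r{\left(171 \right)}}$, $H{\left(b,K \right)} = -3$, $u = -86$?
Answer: $-22502$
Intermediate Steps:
$r{\left(l \right)} = 1$
$C = -21897$ ($C = - \frac{21897}{1} = \left(-21897\right) 1 = -21897$)
$\left(u \left(-41 + 48\right) + H{\left(-4,4 \right)}\right) + C = \left(- 86 \left(-41 + 48\right) - 3\right) - 21897 = \left(\left(-86\right) 7 - 3\right) - 21897 = \left(-602 - 3\right) - 21897 = -605 - 21897 = -22502$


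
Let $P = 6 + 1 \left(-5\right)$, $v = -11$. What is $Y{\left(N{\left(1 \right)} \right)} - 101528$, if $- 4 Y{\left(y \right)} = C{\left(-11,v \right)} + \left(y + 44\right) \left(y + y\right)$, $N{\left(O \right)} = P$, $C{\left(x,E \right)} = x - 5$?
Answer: $- \frac{203093}{2} \approx -1.0155 \cdot 10^{5}$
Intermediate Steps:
$C{\left(x,E \right)} = -5 + x$
$P = 1$ ($P = 6 - 5 = 1$)
$N{\left(O \right)} = 1$
$Y{\left(y \right)} = 4 - \frac{y \left(44 + y\right)}{2}$ ($Y{\left(y \right)} = - \frac{\left(-5 - 11\right) + \left(y + 44\right) \left(y + y\right)}{4} = - \frac{-16 + \left(44 + y\right) 2 y}{4} = - \frac{-16 + 2 y \left(44 + y\right)}{4} = 4 - \frac{y \left(44 + y\right)}{2}$)
$Y{\left(N{\left(1 \right)} \right)} - 101528 = \left(4 - 22 - \frac{1^{2}}{2}\right) - 101528 = \left(4 - 22 - \frac{1}{2}\right) - 101528 = - \frac{37}{2} - 101528 = - \frac{203093}{2}$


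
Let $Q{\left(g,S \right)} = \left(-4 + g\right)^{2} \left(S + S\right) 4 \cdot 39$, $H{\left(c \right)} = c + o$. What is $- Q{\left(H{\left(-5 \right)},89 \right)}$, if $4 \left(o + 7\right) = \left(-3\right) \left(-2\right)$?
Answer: $-5838222$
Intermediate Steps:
$o = - \frac{11}{2}$ ($o = -7 + \frac{\left(-3\right) \left(-2\right)}{4} = -7 + \frac{1}{4} \cdot 6 = -7 + \frac{3}{2} = - \frac{11}{2} \approx -5.5$)
$H{\left(c \right)} = - \frac{11}{2} + c$ ($H{\left(c \right)} = c - \frac{11}{2} = - \frac{11}{2} + c$)
$Q{\left(g,S \right)} = 312 S \left(-4 + g\right)^{2}$ ($Q{\left(g,S \right)} = \left(-4 + g\right)^{2} \cdot 2 S 4 \cdot 39 = 2 S \left(-4 + g\right)^{2} \cdot 4 \cdot 39 = 8 S \left(-4 + g\right)^{2} \cdot 39 = 312 S \left(-4 + g\right)^{2}$)
$- Q{\left(H{\left(-5 \right)},89 \right)} = - 312 \cdot 89 \left(-4 - \frac{21}{2}\right)^{2} = - 312 \cdot 89 \left(- \frac{29}{2}\right)^{2} = - \frac{312 \cdot 89 \cdot 841}{4} = \left(-1\right) 5838222 = -5838222$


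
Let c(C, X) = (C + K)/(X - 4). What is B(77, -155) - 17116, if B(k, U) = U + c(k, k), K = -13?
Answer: -1260719/73 ≈ -17270.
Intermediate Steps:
c(C, X) = (-13 + C)/(-4 + X) (c(C, X) = (C - 13)/(X - 4) = (-13 + C)/(-4 + X))
B(k, U) = U + (-13 + k)/(-4 + k)
B(77, -155) - 17116 = (-13 + 77 - 155*(-4 + 77))/(-4 + 77) - 17116 = (-13 + 77 - 155*73)/73 - 17116 = (-13 + 77 - 11315)/73 - 17116 = (1/73)*(-11251) - 17116 = -11251/73 - 17116 = -1260719/73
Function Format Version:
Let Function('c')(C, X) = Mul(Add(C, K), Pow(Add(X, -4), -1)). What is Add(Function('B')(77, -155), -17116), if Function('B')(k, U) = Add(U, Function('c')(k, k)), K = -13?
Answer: Rational(-1260719, 73) ≈ -17270.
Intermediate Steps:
Function('c')(C, X) = Mul(Pow(Add(-4, X), -1), Add(-13, C)) (Function('c')(C, X) = Mul(Add(C, -13), Pow(Add(X, -4), -1)) = Mul(Add(-13, C), Pow(Add(-4, X), -1)) = Mul(Pow(Add(-4, X), -1), Add(-13, C)))
Function('B')(k, U) = Add(U, Mul(Pow(Add(-4, k), -1), Add(-13, k)))
Add(Function('B')(77, -155), -17116) = Add(Mul(Pow(Add(-4, 77), -1), Add(-13, 77, Mul(-155, Add(-4, 77)))), -17116) = Add(Mul(Pow(73, -1), Add(-13, 77, Mul(-155, 73))), -17116) = Add(Mul(Rational(1, 73), Add(-13, 77, -11315)), -17116) = Add(Mul(Rational(1, 73), -11251), -17116) = Add(Rational(-11251, 73), -17116) = Rational(-1260719, 73)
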